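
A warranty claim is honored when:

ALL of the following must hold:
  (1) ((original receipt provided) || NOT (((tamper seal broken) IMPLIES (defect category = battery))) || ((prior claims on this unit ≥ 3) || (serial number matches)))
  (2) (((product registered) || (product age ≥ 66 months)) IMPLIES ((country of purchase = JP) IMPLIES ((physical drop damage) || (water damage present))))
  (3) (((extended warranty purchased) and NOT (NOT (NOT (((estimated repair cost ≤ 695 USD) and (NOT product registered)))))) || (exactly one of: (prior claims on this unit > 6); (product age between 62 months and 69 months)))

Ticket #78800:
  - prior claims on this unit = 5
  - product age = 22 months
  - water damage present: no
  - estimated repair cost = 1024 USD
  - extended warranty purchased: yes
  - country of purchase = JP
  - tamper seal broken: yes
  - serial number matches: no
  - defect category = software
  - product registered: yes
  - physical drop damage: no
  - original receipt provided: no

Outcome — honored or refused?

Atomic conditions:
  original receipt provided: no → false
  tamper seal broken: yes → true
  defect category = battery: software == battery is false
  prior claims on this unit ≥ 3: 5 ≥ 3 is true
  serial number matches: no → false
  product registered: yes → true
  product age ≥ 66 months: 22 ≥ 66 is false
  country of purchase = JP: JP == JP is true
  physical drop damage: no → false
  water damage present: no → false
  extended warranty purchased: yes → true
  estimated repair cost ≤ 695 USD: 1024 ≤ 695 is false
  NOT product registered: yes → false
  prior claims on this unit > 6: 5 > 6 is false
  product age between 62 months and 69 months: 22 in [62, 69] is false
Combine:
[1.2.1] true → false = false
[1.2] NOT false = true
[1.3] true OR false = true
[1] false OR true OR true = true
[2.1] true OR false = true
[2.2.2] false OR false = false
[2.2] true → false = false
[2] true → false = false
[3.1.2.1.1.1] false AND false = false
[3.1.2.1.1] NOT false = true
[3.1.2.1] NOT true = false
[3.1.2] NOT false = true
[3.1] true AND true = true
[3.2] exactly-one(false, false) = false
[3] true OR false = true
[root] true AND false AND true = false
Overall: false → refused

Refused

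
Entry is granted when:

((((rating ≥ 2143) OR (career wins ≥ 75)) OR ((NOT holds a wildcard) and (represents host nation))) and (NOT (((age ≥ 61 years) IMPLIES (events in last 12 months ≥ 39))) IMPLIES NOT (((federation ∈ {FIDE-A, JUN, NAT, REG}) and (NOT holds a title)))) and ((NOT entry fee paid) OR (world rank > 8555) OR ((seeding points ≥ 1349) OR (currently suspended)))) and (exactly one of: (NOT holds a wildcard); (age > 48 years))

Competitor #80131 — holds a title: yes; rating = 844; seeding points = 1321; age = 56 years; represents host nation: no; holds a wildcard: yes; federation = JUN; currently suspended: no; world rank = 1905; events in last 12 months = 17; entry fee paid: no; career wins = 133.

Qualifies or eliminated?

Atomic conditions:
  rating ≥ 2143: 844 ≥ 2143 is false
  career wins ≥ 75: 133 ≥ 75 is true
  NOT holds a wildcard: yes → false
  represents host nation: no → false
  age ≥ 61 years: 56 ≥ 61 is false
  events in last 12 months ≥ 39: 17 ≥ 39 is false
  federation ∈ {FIDE-A, JUN, NAT, REG}: JUN is in the set → true
  NOT holds a title: yes → false
  NOT entry fee paid: no → true
  world rank > 8555: 1905 > 8555 is false
  seeding points ≥ 1349: 1321 ≥ 1349 is false
  currently suspended: no → false
  age > 48 years: 56 > 48 is true
Combine:
[1.1.1] false OR true = true
[1.1.2] false AND false = false
[1.1] true OR false = true
[1.2.1.1] false → false (antecedent false ⇒ implication holds) = true
[1.2.1] NOT true = false
[1.2.2.1] true AND false = false
[1.2.2] NOT false = true
[1.2] false → true (antecedent false ⇒ implication holds) = true
[1.3.3] false OR false = false
[1.3] true OR false OR false = true
[1] true AND true AND true = true
[2] exactly-one(false, true) = true
[root] true AND true = true
Overall: true → qualifies

Qualifies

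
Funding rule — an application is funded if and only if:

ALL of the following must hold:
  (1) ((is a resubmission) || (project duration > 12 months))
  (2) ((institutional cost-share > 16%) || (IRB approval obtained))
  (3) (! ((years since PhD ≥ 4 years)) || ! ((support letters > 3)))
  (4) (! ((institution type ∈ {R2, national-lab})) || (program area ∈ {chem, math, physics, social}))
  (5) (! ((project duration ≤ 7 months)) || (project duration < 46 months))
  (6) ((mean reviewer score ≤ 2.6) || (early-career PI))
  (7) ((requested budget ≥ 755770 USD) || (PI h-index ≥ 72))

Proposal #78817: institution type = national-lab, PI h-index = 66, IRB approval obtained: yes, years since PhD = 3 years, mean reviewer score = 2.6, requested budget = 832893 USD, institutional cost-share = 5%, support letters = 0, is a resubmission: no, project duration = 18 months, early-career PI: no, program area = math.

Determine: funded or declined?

Atomic conditions:
  is a resubmission: no → false
  project duration > 12 months: 18 > 12 is true
  institutional cost-share > 16%: 5 > 16 is false
  IRB approval obtained: yes → true
  years since PhD ≥ 4 years: 3 ≥ 4 is false
  support letters > 3: 0 > 3 is false
  institution type ∈ {R2, national-lab}: national-lab is in the set → true
  program area ∈ {chem, math, physics, social}: math is in the set → true
  project duration ≤ 7 months: 18 ≤ 7 is false
  project duration < 46 months: 18 < 46 is true
  mean reviewer score ≤ 2.6: 2.6 ≤ 2.6 is true
  early-career PI: no → false
  requested budget ≥ 755770 USD: 832893 ≥ 755770 is true
  PI h-index ≥ 72: 66 ≥ 72 is false
Combine:
[1] false OR true = true
[2] false OR true = true
[3.1] NOT false = true
[3.2] NOT false = true
[3] true OR true = true
[4.1] NOT true = false
[4] false OR true = true
[5.1] NOT false = true
[5] true OR true = true
[6] true OR false = true
[7] true OR false = true
[root] true AND true AND true AND true AND true AND true AND true = true
Overall: true → funded

Funded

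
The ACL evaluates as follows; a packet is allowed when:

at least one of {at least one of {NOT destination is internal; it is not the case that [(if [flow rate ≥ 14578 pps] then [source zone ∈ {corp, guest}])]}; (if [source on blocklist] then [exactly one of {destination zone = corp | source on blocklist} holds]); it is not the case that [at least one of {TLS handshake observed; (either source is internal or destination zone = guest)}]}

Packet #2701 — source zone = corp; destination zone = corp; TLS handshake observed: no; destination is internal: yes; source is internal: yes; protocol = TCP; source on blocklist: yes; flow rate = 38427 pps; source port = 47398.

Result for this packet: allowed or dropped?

Dropped

Atomic conditions:
  NOT destination is internal: yes → false
  flow rate ≥ 14578 pps: 38427 ≥ 14578 is true
  source zone ∈ {corp, guest}: corp is in the set → true
  source on blocklist: yes → true
  destination zone = corp: corp == corp is true
  TLS handshake observed: no → false
  source is internal: yes → true
  destination zone = guest: corp == guest is false
Combine:
[1.2.1] true → true = true
[1.2] NOT true = false
[1] false OR false = false
[2.2] exactly-one(true, true) = false
[2] true → false = false
[3.1.2] true OR false = true
[3.1] false OR true = true
[3] NOT true = false
[root] false OR false OR false = false
Overall: false → dropped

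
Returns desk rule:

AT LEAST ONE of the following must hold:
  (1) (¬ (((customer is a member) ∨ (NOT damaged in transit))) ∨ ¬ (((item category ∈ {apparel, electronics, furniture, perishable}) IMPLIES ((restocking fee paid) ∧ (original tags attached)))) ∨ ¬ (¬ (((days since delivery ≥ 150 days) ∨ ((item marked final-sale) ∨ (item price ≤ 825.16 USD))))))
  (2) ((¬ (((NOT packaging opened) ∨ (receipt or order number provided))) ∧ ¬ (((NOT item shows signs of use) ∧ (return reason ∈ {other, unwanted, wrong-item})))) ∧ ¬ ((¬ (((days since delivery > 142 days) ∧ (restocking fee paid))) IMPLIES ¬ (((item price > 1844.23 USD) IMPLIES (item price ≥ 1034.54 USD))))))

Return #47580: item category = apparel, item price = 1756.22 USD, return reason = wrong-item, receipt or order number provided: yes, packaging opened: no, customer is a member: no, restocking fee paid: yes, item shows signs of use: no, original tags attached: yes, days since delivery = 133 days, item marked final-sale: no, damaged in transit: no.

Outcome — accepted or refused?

Refused

Atomic conditions:
  customer is a member: no → false
  NOT damaged in transit: no → true
  item category ∈ {apparel, electronics, furniture, perishable}: apparel is in the set → true
  restocking fee paid: yes → true
  original tags attached: yes → true
  days since delivery ≥ 150 days: 133 ≥ 150 is false
  item marked final-sale: no → false
  item price ≤ 825.16 USD: 1756.22 ≤ 825.16 is false
  NOT packaging opened: no → true
  receipt or order number provided: yes → true
  NOT item shows signs of use: no → true
  return reason ∈ {other, unwanted, wrong-item}: wrong-item is in the set → true
  days since delivery > 142 days: 133 > 142 is false
  item price > 1844.23 USD: 1756.22 > 1844.23 is false
  item price ≥ 1034.54 USD: 1756.22 ≥ 1034.54 is true
Combine:
[1.1.1] false OR true = true
[1.1] NOT true = false
[1.2.1.2] true AND true = true
[1.2.1] true → true = true
[1.2] NOT true = false
[1.3.1.1.2] false OR false = false
[1.3.1.1] false OR false = false
[1.3.1] NOT false = true
[1.3] NOT true = false
[1] false OR false OR false = false
[2.1.1.1] true OR true = true
[2.1.1] NOT true = false
[2.1.2.1] true AND true = true
[2.1.2] NOT true = false
[2.1] false AND false = false
[2.2.1.1.1] false AND true = false
[2.2.1.1] NOT false = true
[2.2.1.2.1] false → true (antecedent false ⇒ implication holds) = true
[2.2.1.2] NOT true = false
[2.2.1] true → false = false
[2.2] NOT false = true
[2] false AND true = false
[root] false OR false = false
Overall: false → refused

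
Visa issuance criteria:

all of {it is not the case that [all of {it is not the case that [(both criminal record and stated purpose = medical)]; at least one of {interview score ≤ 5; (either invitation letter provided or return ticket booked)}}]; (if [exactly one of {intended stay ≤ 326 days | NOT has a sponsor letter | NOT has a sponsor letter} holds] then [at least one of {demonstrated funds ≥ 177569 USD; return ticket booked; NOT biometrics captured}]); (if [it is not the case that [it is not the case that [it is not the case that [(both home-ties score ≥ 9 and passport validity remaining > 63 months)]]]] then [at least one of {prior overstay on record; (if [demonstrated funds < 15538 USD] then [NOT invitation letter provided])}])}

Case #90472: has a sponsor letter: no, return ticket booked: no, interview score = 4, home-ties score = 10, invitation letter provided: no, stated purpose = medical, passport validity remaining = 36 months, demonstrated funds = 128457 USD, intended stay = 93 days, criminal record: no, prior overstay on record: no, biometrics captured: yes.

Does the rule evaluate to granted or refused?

Atomic conditions:
  criminal record: no → false
  stated purpose = medical: medical == medical is true
  interview score ≤ 5: 4 ≤ 5 is true
  invitation letter provided: no → false
  return ticket booked: no → false
  intended stay ≤ 326 days: 93 ≤ 326 is true
  NOT has a sponsor letter: no → true
  demonstrated funds ≥ 177569 USD: 128457 ≥ 177569 is false
  NOT biometrics captured: yes → false
  home-ties score ≥ 9: 10 ≥ 9 is true
  passport validity remaining > 63 months: 36 > 63 is false
  prior overstay on record: no → false
  demonstrated funds < 15538 USD: 128457 < 15538 is false
  NOT invitation letter provided: no → true
Combine:
[1.1.1.1] false AND true = false
[1.1.1] NOT false = true
[1.1.2.2] false OR false = false
[1.1.2] true OR false = true
[1.1] true AND true = true
[1] NOT true = false
[2.1] exactly-one(true, true, true) = false
[2.2] false OR false OR false = false
[2] false → false (antecedent false ⇒ implication holds) = true
[3.1.1.1.1] true AND false = false
[3.1.1.1] NOT false = true
[3.1.1] NOT true = false
[3.1] NOT false = true
[3.2.2] false → true (antecedent false ⇒ implication holds) = true
[3.2] false OR true = true
[3] true → true = true
[root] false AND true AND true = false
Overall: false → refused

Refused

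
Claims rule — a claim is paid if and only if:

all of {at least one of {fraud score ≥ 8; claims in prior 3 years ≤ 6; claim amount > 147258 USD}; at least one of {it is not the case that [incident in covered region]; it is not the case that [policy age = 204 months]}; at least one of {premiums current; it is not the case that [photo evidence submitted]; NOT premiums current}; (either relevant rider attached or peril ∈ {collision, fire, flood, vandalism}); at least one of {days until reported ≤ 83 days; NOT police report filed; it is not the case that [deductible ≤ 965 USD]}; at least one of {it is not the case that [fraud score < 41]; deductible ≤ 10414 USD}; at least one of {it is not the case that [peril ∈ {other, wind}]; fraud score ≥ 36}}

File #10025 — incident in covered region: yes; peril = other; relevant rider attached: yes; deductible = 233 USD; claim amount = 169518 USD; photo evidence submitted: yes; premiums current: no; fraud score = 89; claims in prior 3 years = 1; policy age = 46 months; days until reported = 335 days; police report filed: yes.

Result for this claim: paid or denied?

Atomic conditions:
  fraud score ≥ 8: 89 ≥ 8 is true
  claims in prior 3 years ≤ 6: 1 ≤ 6 is true
  claim amount > 147258 USD: 169518 > 147258 is true
  incident in covered region: yes → true
  policy age = 204 months: 46 == 204 is false
  premiums current: no → false
  photo evidence submitted: yes → true
  NOT premiums current: no → true
  relevant rider attached: yes → true
  peril ∈ {collision, fire, flood, vandalism}: other is not in the set → false
  days until reported ≤ 83 days: 335 ≤ 83 is false
  NOT police report filed: yes → false
  deductible ≤ 965 USD: 233 ≤ 965 is true
  fraud score < 41: 89 < 41 is false
  deductible ≤ 10414 USD: 233 ≤ 10414 is true
  peril ∈ {other, wind}: other is in the set → true
  fraud score ≥ 36: 89 ≥ 36 is true
Combine:
[1] true OR true OR true = true
[2.1] NOT true = false
[2.2] NOT false = true
[2] false OR true = true
[3.2] NOT true = false
[3] false OR false OR true = true
[4] true OR false = true
[5.3] NOT true = false
[5] false OR false OR false = false
[6.1] NOT false = true
[6] true OR true = true
[7.1] NOT true = false
[7] false OR true = true
[root] true AND true AND true AND true AND false AND true AND true = false
Overall: false → denied

Denied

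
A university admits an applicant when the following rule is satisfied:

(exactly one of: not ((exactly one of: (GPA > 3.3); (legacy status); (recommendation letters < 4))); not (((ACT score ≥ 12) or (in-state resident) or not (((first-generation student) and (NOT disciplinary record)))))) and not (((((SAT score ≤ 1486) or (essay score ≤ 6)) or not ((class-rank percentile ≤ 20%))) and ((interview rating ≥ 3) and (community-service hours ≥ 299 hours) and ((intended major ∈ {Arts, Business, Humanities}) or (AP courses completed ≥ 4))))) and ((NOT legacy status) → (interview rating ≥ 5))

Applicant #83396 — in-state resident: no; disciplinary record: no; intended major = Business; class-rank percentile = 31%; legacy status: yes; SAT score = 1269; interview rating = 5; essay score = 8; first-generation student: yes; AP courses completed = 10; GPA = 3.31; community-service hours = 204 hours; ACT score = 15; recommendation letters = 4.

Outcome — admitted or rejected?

Admitted

Atomic conditions:
  GPA > 3.3: 3.31 > 3.3 is true
  legacy status: yes → true
  recommendation letters < 4: 4 < 4 is false
  ACT score ≥ 12: 15 ≥ 12 is true
  in-state resident: no → false
  first-generation student: yes → true
  NOT disciplinary record: no → true
  SAT score ≤ 1486: 1269 ≤ 1486 is true
  essay score ≤ 6: 8 ≤ 6 is false
  class-rank percentile ≤ 20%: 31 ≤ 20 is false
  interview rating ≥ 3: 5 ≥ 3 is true
  community-service hours ≥ 299 hours: 204 ≥ 299 is false
  intended major ∈ {Arts, Business, Humanities}: Business is in the set → true
  AP courses completed ≥ 4: 10 ≥ 4 is true
  NOT legacy status: yes → false
  interview rating ≥ 5: 5 ≥ 5 is true
Combine:
[1.1.1] exactly-one(true, true, false) = false
[1.1] NOT false = true
[1.2.1.3.1] true AND true = true
[1.2.1.3] NOT true = false
[1.2.1] true OR false OR false = true
[1.2] NOT true = false
[1] exactly-one(true, false) = true
[2.1.1.1] true OR false = true
[2.1.1.2] NOT false = true
[2.1.1] true OR true = true
[2.1.2.3] true OR true = true
[2.1.2] true AND false AND true = false
[2.1] true AND false = false
[2] NOT false = true
[3] false → true (antecedent false ⇒ implication holds) = true
[root] true AND true AND true = true
Overall: true → admitted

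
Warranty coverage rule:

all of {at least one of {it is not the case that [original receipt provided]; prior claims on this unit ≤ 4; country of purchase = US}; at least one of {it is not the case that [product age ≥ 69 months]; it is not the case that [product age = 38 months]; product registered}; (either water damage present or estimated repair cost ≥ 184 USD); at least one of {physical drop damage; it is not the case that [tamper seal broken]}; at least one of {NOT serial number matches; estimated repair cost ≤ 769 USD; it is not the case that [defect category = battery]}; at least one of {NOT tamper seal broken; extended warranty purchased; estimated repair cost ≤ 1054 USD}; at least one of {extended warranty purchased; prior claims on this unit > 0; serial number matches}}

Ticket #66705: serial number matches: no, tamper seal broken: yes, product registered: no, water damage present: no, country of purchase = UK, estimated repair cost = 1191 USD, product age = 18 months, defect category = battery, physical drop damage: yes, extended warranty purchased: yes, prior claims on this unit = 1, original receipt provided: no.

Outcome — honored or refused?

Honored

Atomic conditions:
  original receipt provided: no → false
  prior claims on this unit ≤ 4: 1 ≤ 4 is true
  country of purchase = US: UK == US is false
  product age ≥ 69 months: 18 ≥ 69 is false
  product age = 38 months: 18 == 38 is false
  product registered: no → false
  water damage present: no → false
  estimated repair cost ≥ 184 USD: 1191 ≥ 184 is true
  physical drop damage: yes → true
  tamper seal broken: yes → true
  NOT serial number matches: no → true
  estimated repair cost ≤ 769 USD: 1191 ≤ 769 is false
  defect category = battery: battery == battery is true
  NOT tamper seal broken: yes → false
  extended warranty purchased: yes → true
  estimated repair cost ≤ 1054 USD: 1191 ≤ 1054 is false
  prior claims on this unit > 0: 1 > 0 is true
  serial number matches: no → false
Combine:
[1.1] NOT false = true
[1] true OR true OR false = true
[2.1] NOT false = true
[2.2] NOT false = true
[2] true OR true OR false = true
[3] false OR true = true
[4.2] NOT true = false
[4] true OR false = true
[5.3] NOT true = false
[5] true OR false OR false = true
[6] false OR true OR false = true
[7] true OR true OR false = true
[root] true AND true AND true AND true AND true AND true AND true = true
Overall: true → honored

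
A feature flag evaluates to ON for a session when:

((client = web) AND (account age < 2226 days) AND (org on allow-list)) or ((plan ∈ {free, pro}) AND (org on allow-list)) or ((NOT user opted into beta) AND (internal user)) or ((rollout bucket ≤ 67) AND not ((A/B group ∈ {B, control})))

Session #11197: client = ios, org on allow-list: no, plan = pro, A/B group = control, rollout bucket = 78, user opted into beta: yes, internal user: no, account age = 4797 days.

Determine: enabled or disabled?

Disabled

Atomic conditions:
  client = web: ios == web is false
  account age < 2226 days: 4797 < 2226 is false
  org on allow-list: no → false
  plan ∈ {free, pro}: pro is in the set → true
  NOT user opted into beta: yes → false
  internal user: no → false
  rollout bucket ≤ 67: 78 ≤ 67 is false
  A/B group ∈ {B, control}: control is in the set → true
Combine:
[1] false AND false AND false = false
[2] true AND false = false
[3] false AND false = false
[4.2] NOT true = false
[4] false AND false = false
[root] false OR false OR false OR false = false
Overall: false → disabled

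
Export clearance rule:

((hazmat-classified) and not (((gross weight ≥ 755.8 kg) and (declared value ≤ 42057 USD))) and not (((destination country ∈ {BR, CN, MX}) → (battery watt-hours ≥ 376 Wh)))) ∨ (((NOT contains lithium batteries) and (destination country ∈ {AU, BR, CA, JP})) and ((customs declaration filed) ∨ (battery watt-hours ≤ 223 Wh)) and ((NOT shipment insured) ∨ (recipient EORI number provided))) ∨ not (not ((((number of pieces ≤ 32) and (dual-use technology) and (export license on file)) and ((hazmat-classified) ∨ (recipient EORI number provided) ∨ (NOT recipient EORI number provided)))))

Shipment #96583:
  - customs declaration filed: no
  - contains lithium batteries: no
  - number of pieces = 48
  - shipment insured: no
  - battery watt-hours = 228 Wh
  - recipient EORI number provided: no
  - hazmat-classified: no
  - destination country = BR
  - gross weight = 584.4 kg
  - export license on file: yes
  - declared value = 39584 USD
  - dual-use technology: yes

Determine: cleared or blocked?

Atomic conditions:
  hazmat-classified: no → false
  gross weight ≥ 755.8 kg: 584.4 ≥ 755.8 is false
  declared value ≤ 42057 USD: 39584 ≤ 42057 is true
  destination country ∈ {BR, CN, MX}: BR is in the set → true
  battery watt-hours ≥ 376 Wh: 228 ≥ 376 is false
  NOT contains lithium batteries: no → true
  destination country ∈ {AU, BR, CA, JP}: BR is in the set → true
  customs declaration filed: no → false
  battery watt-hours ≤ 223 Wh: 228 ≤ 223 is false
  NOT shipment insured: no → true
  recipient EORI number provided: no → false
  number of pieces ≤ 32: 48 ≤ 32 is false
  dual-use technology: yes → true
  export license on file: yes → true
  NOT recipient EORI number provided: no → true
Combine:
[1.2.1] false AND true = false
[1.2] NOT false = true
[1.3.1] true → false = false
[1.3] NOT false = true
[1] false AND true AND true = false
[2.1] true AND true = true
[2.2] false OR false = false
[2.3] true OR false = true
[2] true AND false AND true = false
[3.1.1.1] false AND true AND true = false
[3.1.1.2] false OR false OR true = true
[3.1.1] false AND true = false
[3.1] NOT false = true
[3] NOT true = false
[root] false OR false OR false = false
Overall: false → blocked

Blocked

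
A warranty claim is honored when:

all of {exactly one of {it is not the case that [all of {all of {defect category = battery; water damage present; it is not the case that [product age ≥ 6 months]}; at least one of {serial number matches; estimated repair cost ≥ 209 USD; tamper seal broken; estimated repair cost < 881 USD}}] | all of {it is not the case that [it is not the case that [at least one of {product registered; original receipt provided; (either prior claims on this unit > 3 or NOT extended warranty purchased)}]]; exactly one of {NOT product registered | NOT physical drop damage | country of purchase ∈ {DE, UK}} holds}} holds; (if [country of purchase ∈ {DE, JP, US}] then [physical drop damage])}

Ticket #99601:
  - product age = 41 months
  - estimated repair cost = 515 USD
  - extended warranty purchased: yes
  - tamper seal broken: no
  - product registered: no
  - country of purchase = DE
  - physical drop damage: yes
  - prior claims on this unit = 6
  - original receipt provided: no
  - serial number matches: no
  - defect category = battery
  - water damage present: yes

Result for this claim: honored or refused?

Atomic conditions:
  defect category = battery: battery == battery is true
  water damage present: yes → true
  product age ≥ 6 months: 41 ≥ 6 is true
  serial number matches: no → false
  estimated repair cost ≥ 209 USD: 515 ≥ 209 is true
  tamper seal broken: no → false
  estimated repair cost < 881 USD: 515 < 881 is true
  product registered: no → false
  original receipt provided: no → false
  prior claims on this unit > 3: 6 > 3 is true
  NOT extended warranty purchased: yes → false
  NOT product registered: no → true
  NOT physical drop damage: yes → false
  country of purchase ∈ {DE, UK}: DE is in the set → true
  country of purchase ∈ {DE, JP, US}: DE is in the set → true
  physical drop damage: yes → true
Combine:
[1.1.1.1.3] NOT true = false
[1.1.1.1] true AND true AND false = false
[1.1.1.2] false OR true OR false OR true = true
[1.1.1] false AND true = false
[1.1] NOT false = true
[1.2.1.1.1.3] true OR false = true
[1.2.1.1.1] false OR false OR true = true
[1.2.1.1] NOT true = false
[1.2.1] NOT false = true
[1.2.2] exactly-one(true, false, true) = false
[1.2] true AND false = false
[1] exactly-one(true, false) = true
[2] true → true = true
[root] true AND true = true
Overall: true → honored

Honored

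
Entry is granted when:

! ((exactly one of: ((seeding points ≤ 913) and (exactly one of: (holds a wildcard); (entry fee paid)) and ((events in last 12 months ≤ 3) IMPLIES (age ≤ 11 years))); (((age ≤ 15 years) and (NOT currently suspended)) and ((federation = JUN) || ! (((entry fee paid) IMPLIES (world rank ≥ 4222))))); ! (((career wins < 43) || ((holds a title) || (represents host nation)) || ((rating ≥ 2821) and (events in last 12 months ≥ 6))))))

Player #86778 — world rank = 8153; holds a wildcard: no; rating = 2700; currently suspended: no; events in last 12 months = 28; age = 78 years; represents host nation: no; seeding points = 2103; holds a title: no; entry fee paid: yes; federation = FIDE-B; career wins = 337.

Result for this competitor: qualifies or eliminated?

Eliminated

Atomic conditions:
  seeding points ≤ 913: 2103 ≤ 913 is false
  holds a wildcard: no → false
  entry fee paid: yes → true
  events in last 12 months ≤ 3: 28 ≤ 3 is false
  age ≤ 11 years: 78 ≤ 11 is false
  age ≤ 15 years: 78 ≤ 15 is false
  NOT currently suspended: no → true
  federation = JUN: FIDE-B == JUN is false
  world rank ≥ 4222: 8153 ≥ 4222 is true
  career wins < 43: 337 < 43 is false
  holds a title: no → false
  represents host nation: no → false
  rating ≥ 2821: 2700 ≥ 2821 is false
  events in last 12 months ≥ 6: 28 ≥ 6 is true
Combine:
[1.1.2] exactly-one(false, true) = true
[1.1.3] false → false (antecedent false ⇒ implication holds) = true
[1.1] false AND true AND true = false
[1.2.1] false AND true = false
[1.2.2.2.1] true → true = true
[1.2.2.2] NOT true = false
[1.2.2] false OR false = false
[1.2] false AND false = false
[1.3.1.2] false OR false = false
[1.3.1.3] false AND true = false
[1.3.1] false OR false OR false = false
[1.3] NOT false = true
[1] exactly-one(false, false, true) = true
[root] NOT true = false
Overall: false → eliminated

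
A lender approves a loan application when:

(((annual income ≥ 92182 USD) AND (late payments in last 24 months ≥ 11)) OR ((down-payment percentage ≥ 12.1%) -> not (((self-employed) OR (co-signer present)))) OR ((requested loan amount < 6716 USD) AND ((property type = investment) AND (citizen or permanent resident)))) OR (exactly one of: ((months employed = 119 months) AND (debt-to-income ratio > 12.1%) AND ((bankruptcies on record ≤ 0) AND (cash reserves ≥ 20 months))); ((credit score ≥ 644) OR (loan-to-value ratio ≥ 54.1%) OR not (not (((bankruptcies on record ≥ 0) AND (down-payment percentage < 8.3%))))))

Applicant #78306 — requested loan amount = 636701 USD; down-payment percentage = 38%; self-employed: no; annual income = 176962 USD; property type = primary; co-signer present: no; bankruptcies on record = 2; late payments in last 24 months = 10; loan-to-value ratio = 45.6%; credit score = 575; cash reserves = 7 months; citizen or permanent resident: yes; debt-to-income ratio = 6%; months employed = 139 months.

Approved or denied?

Atomic conditions:
  annual income ≥ 92182 USD: 176962 ≥ 92182 is true
  late payments in last 24 months ≥ 11: 10 ≥ 11 is false
  down-payment percentage ≥ 12.1%: 38 ≥ 12.1 is true
  self-employed: no → false
  co-signer present: no → false
  requested loan amount < 6716 USD: 636701 < 6716 is false
  property type = investment: primary == investment is false
  citizen or permanent resident: yes → true
  months employed = 119 months: 139 == 119 is false
  debt-to-income ratio > 12.1%: 6 > 12.1 is false
  bankruptcies on record ≤ 0: 2 ≤ 0 is false
  cash reserves ≥ 20 months: 7 ≥ 20 is false
  credit score ≥ 644: 575 ≥ 644 is false
  loan-to-value ratio ≥ 54.1%: 45.6 ≥ 54.1 is false
  bankruptcies on record ≥ 0: 2 ≥ 0 is true
  down-payment percentage < 8.3%: 38 < 8.3 is false
Combine:
[1.1] true AND false = false
[1.2.2.1] false OR false = false
[1.2.2] NOT false = true
[1.2] true → true = true
[1.3.2] false AND true = false
[1.3] false AND false = false
[1] false OR true OR false = true
[2.1.3] false AND false = false
[2.1] false AND false AND false = false
[2.2.3.1.1] true AND false = false
[2.2.3.1] NOT false = true
[2.2.3] NOT true = false
[2.2] false OR false OR false = false
[2] exactly-one(false, false) = false
[root] true OR false = true
Overall: true → approved

Approved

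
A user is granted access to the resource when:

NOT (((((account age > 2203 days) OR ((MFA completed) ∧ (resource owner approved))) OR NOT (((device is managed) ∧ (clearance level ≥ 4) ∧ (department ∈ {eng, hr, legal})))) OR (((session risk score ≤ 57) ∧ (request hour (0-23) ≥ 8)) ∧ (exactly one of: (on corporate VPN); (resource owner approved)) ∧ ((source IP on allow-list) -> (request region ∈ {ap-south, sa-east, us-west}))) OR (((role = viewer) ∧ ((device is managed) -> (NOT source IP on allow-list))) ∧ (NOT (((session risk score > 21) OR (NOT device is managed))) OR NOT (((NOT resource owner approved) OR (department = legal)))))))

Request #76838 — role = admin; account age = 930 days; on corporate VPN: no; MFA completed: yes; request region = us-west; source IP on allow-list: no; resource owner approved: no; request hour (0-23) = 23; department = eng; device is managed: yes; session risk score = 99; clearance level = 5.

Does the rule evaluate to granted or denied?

Atomic conditions:
  account age > 2203 days: 930 > 2203 is false
  MFA completed: yes → true
  resource owner approved: no → false
  device is managed: yes → true
  clearance level ≥ 4: 5 ≥ 4 is true
  department ∈ {eng, hr, legal}: eng is in the set → true
  session risk score ≤ 57: 99 ≤ 57 is false
  request hour (0-23) ≥ 8: 23 ≥ 8 is true
  on corporate VPN: no → false
  source IP on allow-list: no → false
  request region ∈ {ap-south, sa-east, us-west}: us-west is in the set → true
  role = viewer: admin == viewer is false
  NOT source IP on allow-list: no → true
  session risk score > 21: 99 > 21 is true
  NOT device is managed: yes → false
  NOT resource owner approved: no → true
  department = legal: eng == legal is false
Combine:
[1.1.1.2] true AND false = false
[1.1.1] false OR false = false
[1.1.2.1] true AND true AND true = true
[1.1.2] NOT true = false
[1.1] false OR false = false
[1.2.1] false AND true = false
[1.2.2] exactly-one(false, false) = false
[1.2.3] false → true (antecedent false ⇒ implication holds) = true
[1.2] false AND false AND true = false
[1.3.1.2] true → true = true
[1.3.1] false AND true = false
[1.3.2.1.1] true OR false = true
[1.3.2.1] NOT true = false
[1.3.2.2.1] true OR false = true
[1.3.2.2] NOT true = false
[1.3.2] false OR false = false
[1.3] false AND false = false
[1] false OR false OR false = false
[root] NOT false = true
Overall: true → granted

Granted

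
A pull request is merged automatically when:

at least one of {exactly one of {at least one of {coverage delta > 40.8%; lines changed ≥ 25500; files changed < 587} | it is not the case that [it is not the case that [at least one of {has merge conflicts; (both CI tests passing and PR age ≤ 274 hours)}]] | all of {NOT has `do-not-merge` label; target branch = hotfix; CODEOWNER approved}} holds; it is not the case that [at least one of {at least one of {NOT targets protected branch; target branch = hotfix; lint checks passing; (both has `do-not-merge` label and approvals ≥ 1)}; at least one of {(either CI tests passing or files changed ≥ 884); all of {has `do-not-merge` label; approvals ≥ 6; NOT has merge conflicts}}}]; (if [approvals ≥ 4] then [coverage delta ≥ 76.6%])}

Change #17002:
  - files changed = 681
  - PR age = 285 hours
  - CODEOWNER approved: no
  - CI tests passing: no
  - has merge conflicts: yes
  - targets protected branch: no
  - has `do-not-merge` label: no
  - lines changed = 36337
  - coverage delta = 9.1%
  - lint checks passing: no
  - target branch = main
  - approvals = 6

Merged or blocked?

Atomic conditions:
  coverage delta > 40.8%: 9.1 > 40.8 is false
  lines changed ≥ 25500: 36337 ≥ 25500 is true
  files changed < 587: 681 < 587 is false
  has merge conflicts: yes → true
  CI tests passing: no → false
  PR age ≤ 274 hours: 285 ≤ 274 is false
  NOT has `do-not-merge` label: no → true
  target branch = hotfix: main == hotfix is false
  CODEOWNER approved: no → false
  NOT targets protected branch: no → true
  lint checks passing: no → false
  has `do-not-merge` label: no → false
  approvals ≥ 1: 6 ≥ 1 is true
  files changed ≥ 884: 681 ≥ 884 is false
  approvals ≥ 6: 6 ≥ 6 is true
  NOT has merge conflicts: yes → false
  approvals ≥ 4: 6 ≥ 4 is true
  coverage delta ≥ 76.6%: 9.1 ≥ 76.6 is false
Combine:
[1.1] false OR true OR false = true
[1.2.1.1.2] false AND false = false
[1.2.1.1] true OR false = true
[1.2.1] NOT true = false
[1.2] NOT false = true
[1.3] true AND false AND false = false
[1] exactly-one(true, true, false) = false
[2.1.1.4] false AND true = false
[2.1.1] true OR false OR false OR false = true
[2.1.2.1] false OR false = false
[2.1.2.2] false AND true AND false = false
[2.1.2] false OR false = false
[2.1] true OR false = true
[2] NOT true = false
[3] true → false = false
[root] false OR false OR false = false
Overall: false → blocked

Blocked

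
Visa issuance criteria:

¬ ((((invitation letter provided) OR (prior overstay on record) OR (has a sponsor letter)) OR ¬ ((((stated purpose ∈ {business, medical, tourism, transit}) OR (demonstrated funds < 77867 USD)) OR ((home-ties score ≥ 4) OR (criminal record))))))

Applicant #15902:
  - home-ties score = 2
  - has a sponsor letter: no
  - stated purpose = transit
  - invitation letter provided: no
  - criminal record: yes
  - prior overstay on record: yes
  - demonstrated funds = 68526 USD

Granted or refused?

Atomic conditions:
  invitation letter provided: no → false
  prior overstay on record: yes → true
  has a sponsor letter: no → false
  stated purpose ∈ {business, medical, tourism, transit}: transit is in the set → true
  demonstrated funds < 77867 USD: 68526 < 77867 is true
  home-ties score ≥ 4: 2 ≥ 4 is false
  criminal record: yes → true
Combine:
[1.1] false OR true OR false = true
[1.2.1.1] true OR true = true
[1.2.1.2] false OR true = true
[1.2.1] true OR true = true
[1.2] NOT true = false
[1] true OR false = true
[root] NOT true = false
Overall: false → refused

Refused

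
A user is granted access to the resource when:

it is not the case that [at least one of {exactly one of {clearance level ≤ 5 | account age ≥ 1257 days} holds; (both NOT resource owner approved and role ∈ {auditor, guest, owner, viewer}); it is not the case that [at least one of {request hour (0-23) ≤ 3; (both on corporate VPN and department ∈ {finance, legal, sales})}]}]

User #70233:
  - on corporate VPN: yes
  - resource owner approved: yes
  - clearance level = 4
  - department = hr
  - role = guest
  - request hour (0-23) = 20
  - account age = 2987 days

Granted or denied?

Atomic conditions:
  clearance level ≤ 5: 4 ≤ 5 is true
  account age ≥ 1257 days: 2987 ≥ 1257 is true
  NOT resource owner approved: yes → false
  role ∈ {auditor, guest, owner, viewer}: guest is in the set → true
  request hour (0-23) ≤ 3: 20 ≤ 3 is false
  on corporate VPN: yes → true
  department ∈ {finance, legal, sales}: hr is not in the set → false
Combine:
[1.1] exactly-one(true, true) = false
[1.2] false AND true = false
[1.3.1.2] true AND false = false
[1.3.1] false OR false = false
[1.3] NOT false = true
[1] false OR false OR true = true
[root] NOT true = false
Overall: false → denied

Denied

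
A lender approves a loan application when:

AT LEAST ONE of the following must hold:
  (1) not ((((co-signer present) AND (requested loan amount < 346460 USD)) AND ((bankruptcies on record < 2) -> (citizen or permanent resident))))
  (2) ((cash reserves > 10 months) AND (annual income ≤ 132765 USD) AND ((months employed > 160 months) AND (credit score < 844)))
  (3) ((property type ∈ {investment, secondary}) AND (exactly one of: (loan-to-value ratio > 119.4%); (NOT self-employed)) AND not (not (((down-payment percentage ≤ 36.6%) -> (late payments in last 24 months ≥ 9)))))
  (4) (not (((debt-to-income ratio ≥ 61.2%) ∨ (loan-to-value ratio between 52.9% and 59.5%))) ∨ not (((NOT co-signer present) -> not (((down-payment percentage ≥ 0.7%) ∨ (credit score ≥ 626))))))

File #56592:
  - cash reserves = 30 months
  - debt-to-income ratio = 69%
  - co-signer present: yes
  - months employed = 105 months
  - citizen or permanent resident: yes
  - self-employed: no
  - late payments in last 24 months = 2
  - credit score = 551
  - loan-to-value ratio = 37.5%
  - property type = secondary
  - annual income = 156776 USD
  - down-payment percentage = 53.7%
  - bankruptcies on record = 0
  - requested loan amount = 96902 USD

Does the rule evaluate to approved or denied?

Approved

Atomic conditions:
  co-signer present: yes → true
  requested loan amount < 346460 USD: 96902 < 346460 is true
  bankruptcies on record < 2: 0 < 2 is true
  citizen or permanent resident: yes → true
  cash reserves > 10 months: 30 > 10 is true
  annual income ≤ 132765 USD: 156776 ≤ 132765 is false
  months employed > 160 months: 105 > 160 is false
  credit score < 844: 551 < 844 is true
  property type ∈ {investment, secondary}: secondary is in the set → true
  loan-to-value ratio > 119.4%: 37.5 > 119.4 is false
  NOT self-employed: no → true
  down-payment percentage ≤ 36.6%: 53.7 ≤ 36.6 is false
  late payments in last 24 months ≥ 9: 2 ≥ 9 is false
  debt-to-income ratio ≥ 61.2%: 69 ≥ 61.2 is true
  loan-to-value ratio between 52.9% and 59.5%: 37.5 in [52.9, 59.5] is false
  NOT co-signer present: yes → false
  down-payment percentage ≥ 0.7%: 53.7 ≥ 0.7 is true
  credit score ≥ 626: 551 ≥ 626 is false
Combine:
[1.1.1] true AND true = true
[1.1.2] true → true = true
[1.1] true AND true = true
[1] NOT true = false
[2.3] false AND true = false
[2] true AND false AND false = false
[3.2] exactly-one(false, true) = true
[3.3.1.1] false → false (antecedent false ⇒ implication holds) = true
[3.3.1] NOT true = false
[3.3] NOT false = true
[3] true AND true AND true = true
[4.1.1] true OR false = true
[4.1] NOT true = false
[4.2.1.2.1] true OR false = true
[4.2.1.2] NOT true = false
[4.2.1] false → false (antecedent false ⇒ implication holds) = true
[4.2] NOT true = false
[4] false OR false = false
[root] false OR false OR true OR false = true
Overall: true → approved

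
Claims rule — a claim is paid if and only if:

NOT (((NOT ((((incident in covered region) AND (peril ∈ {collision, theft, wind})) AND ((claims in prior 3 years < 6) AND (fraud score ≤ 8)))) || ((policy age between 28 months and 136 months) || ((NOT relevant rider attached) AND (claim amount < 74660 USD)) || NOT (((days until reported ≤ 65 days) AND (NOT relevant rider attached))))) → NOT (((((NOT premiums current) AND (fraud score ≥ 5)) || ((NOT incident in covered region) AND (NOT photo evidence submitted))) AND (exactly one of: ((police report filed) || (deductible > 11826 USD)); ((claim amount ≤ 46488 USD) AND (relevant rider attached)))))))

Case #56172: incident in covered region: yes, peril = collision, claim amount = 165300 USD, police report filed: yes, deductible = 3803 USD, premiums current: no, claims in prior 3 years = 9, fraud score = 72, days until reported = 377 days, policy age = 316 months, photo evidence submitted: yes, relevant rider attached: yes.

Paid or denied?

Atomic conditions:
  incident in covered region: yes → true
  peril ∈ {collision, theft, wind}: collision is in the set → true
  claims in prior 3 years < 6: 9 < 6 is false
  fraud score ≤ 8: 72 ≤ 8 is false
  policy age between 28 months and 136 months: 316 in [28, 136] is false
  NOT relevant rider attached: yes → false
  claim amount < 74660 USD: 165300 < 74660 is false
  days until reported ≤ 65 days: 377 ≤ 65 is false
  NOT premiums current: no → true
  fraud score ≥ 5: 72 ≥ 5 is true
  NOT incident in covered region: yes → false
  NOT photo evidence submitted: yes → false
  police report filed: yes → true
  deductible > 11826 USD: 3803 > 11826 is false
  claim amount ≤ 46488 USD: 165300 ≤ 46488 is false
  relevant rider attached: yes → true
Combine:
[1.1.1.1.1] true AND true = true
[1.1.1.1.2] false AND false = false
[1.1.1.1] true AND false = false
[1.1.1] NOT false = true
[1.1.2.2] false AND false = false
[1.1.2.3.1] false AND false = false
[1.1.2.3] NOT false = true
[1.1.2] false OR false OR true = true
[1.1] true OR true = true
[1.2.1.1.1] true AND true = true
[1.2.1.1.2] false AND false = false
[1.2.1.1] true OR false = true
[1.2.1.2.1] true OR false = true
[1.2.1.2.2] false AND true = false
[1.2.1.2] exactly-one(true, false) = true
[1.2.1] true AND true = true
[1.2] NOT true = false
[1] true → false = false
[root] NOT false = true
Overall: true → paid

Paid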